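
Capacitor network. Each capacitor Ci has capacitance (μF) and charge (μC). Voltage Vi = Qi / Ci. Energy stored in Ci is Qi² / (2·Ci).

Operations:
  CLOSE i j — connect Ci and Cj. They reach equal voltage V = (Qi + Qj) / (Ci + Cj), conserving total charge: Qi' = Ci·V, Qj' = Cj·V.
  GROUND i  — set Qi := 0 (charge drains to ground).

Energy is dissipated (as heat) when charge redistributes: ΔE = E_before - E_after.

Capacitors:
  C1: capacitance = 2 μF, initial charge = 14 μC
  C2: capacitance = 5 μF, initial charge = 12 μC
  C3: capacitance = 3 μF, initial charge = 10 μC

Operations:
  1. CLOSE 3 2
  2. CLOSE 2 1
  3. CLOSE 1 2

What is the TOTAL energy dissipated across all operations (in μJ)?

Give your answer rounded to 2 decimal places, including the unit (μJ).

Answer: 13.72 μJ

Derivation:
Initial: C1(2μF, Q=14μC, V=7.00V), C2(5μF, Q=12μC, V=2.40V), C3(3μF, Q=10μC, V=3.33V)
Op 1: CLOSE 3-2: Q_total=22.00, C_total=8.00, V=2.75; Q3=8.25, Q2=13.75; dissipated=0.817
Op 2: CLOSE 2-1: Q_total=27.75, C_total=7.00, V=3.96; Q2=19.82, Q1=7.93; dissipated=12.902
Op 3: CLOSE 1-2: Q_total=27.75, C_total=7.00, V=3.96; Q1=7.93, Q2=19.82; dissipated=0.000
Total dissipated: 13.718 μJ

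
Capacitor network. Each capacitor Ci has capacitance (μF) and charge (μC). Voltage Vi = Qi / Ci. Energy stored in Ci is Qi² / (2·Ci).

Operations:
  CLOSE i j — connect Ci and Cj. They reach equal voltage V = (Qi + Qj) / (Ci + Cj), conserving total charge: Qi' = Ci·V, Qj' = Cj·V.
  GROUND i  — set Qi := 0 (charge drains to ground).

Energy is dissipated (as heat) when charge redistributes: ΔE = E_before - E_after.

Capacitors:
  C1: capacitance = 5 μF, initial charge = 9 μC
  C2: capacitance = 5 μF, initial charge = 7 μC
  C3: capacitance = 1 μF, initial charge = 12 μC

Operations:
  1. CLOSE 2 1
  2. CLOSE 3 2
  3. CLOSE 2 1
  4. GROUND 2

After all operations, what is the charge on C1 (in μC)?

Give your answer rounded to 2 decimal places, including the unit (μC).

Answer: 12.33 μC

Derivation:
Initial: C1(5μF, Q=9μC, V=1.80V), C2(5μF, Q=7μC, V=1.40V), C3(1μF, Q=12μC, V=12.00V)
Op 1: CLOSE 2-1: Q_total=16.00, C_total=10.00, V=1.60; Q2=8.00, Q1=8.00; dissipated=0.200
Op 2: CLOSE 3-2: Q_total=20.00, C_total=6.00, V=3.33; Q3=3.33, Q2=16.67; dissipated=45.067
Op 3: CLOSE 2-1: Q_total=24.67, C_total=10.00, V=2.47; Q2=12.33, Q1=12.33; dissipated=3.756
Op 4: GROUND 2: Q2=0; energy lost=15.211
Final charges: Q1=12.33, Q2=0.00, Q3=3.33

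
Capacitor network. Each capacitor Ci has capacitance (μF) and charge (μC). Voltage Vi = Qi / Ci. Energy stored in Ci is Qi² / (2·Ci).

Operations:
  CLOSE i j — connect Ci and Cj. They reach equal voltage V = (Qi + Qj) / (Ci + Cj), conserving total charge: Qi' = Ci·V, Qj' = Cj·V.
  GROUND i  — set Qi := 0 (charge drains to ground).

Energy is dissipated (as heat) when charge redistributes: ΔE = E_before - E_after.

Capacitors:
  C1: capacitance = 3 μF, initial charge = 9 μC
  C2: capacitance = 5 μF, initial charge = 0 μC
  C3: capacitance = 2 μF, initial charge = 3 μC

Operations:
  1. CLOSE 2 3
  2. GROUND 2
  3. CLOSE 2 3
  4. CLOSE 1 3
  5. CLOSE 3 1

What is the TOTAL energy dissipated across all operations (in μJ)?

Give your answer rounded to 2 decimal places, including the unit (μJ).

Initial: C1(3μF, Q=9μC, V=3.00V), C2(5μF, Q=0μC, V=0.00V), C3(2μF, Q=3μC, V=1.50V)
Op 1: CLOSE 2-3: Q_total=3.00, C_total=7.00, V=0.43; Q2=2.14, Q3=0.86; dissipated=1.607
Op 2: GROUND 2: Q2=0; energy lost=0.459
Op 3: CLOSE 2-3: Q_total=0.86, C_total=7.00, V=0.12; Q2=0.61, Q3=0.24; dissipated=0.131
Op 4: CLOSE 1-3: Q_total=9.24, C_total=5.00, V=1.85; Q1=5.55, Q3=3.70; dissipated=4.968
Op 5: CLOSE 3-1: Q_total=9.24, C_total=5.00, V=1.85; Q3=3.70, Q1=5.55; dissipated=0.000
Total dissipated: 7.166 μJ

Answer: 7.17 μJ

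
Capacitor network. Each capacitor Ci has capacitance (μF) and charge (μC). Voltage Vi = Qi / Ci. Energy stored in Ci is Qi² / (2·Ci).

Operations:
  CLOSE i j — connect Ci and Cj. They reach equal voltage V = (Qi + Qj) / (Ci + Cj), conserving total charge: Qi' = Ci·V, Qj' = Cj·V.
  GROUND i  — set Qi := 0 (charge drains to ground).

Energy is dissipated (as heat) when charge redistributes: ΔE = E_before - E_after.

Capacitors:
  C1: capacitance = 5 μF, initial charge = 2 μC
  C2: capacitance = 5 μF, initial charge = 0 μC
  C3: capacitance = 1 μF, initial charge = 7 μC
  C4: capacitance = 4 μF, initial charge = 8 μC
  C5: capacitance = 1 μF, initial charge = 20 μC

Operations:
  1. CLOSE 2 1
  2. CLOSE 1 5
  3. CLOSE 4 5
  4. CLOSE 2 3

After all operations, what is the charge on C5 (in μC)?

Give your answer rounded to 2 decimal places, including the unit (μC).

Initial: C1(5μF, Q=2μC, V=0.40V), C2(5μF, Q=0μC, V=0.00V), C3(1μF, Q=7μC, V=7.00V), C4(4μF, Q=8μC, V=2.00V), C5(1μF, Q=20μC, V=20.00V)
Op 1: CLOSE 2-1: Q_total=2.00, C_total=10.00, V=0.20; Q2=1.00, Q1=1.00; dissipated=0.200
Op 2: CLOSE 1-5: Q_total=21.00, C_total=6.00, V=3.50; Q1=17.50, Q5=3.50; dissipated=163.350
Op 3: CLOSE 4-5: Q_total=11.50, C_total=5.00, V=2.30; Q4=9.20, Q5=2.30; dissipated=0.900
Op 4: CLOSE 2-3: Q_total=8.00, C_total=6.00, V=1.33; Q2=6.67, Q3=1.33; dissipated=19.267
Final charges: Q1=17.50, Q2=6.67, Q3=1.33, Q4=9.20, Q5=2.30

Answer: 2.30 μC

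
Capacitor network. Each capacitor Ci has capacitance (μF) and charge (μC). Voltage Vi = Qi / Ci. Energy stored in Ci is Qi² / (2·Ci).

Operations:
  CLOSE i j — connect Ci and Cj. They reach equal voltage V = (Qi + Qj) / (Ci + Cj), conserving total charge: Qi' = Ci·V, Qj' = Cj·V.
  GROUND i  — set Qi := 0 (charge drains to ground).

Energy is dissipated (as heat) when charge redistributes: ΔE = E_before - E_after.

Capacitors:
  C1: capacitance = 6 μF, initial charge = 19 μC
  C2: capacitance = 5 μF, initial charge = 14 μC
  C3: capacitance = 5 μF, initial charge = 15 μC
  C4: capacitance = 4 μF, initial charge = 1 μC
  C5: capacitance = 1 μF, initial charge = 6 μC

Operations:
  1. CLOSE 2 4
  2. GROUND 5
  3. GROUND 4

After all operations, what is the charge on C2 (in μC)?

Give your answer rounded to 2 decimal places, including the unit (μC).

Answer: 8.33 μC

Derivation:
Initial: C1(6μF, Q=19μC, V=3.17V), C2(5μF, Q=14μC, V=2.80V), C3(5μF, Q=15μC, V=3.00V), C4(4μF, Q=1μC, V=0.25V), C5(1μF, Q=6μC, V=6.00V)
Op 1: CLOSE 2-4: Q_total=15.00, C_total=9.00, V=1.67; Q2=8.33, Q4=6.67; dissipated=7.225
Op 2: GROUND 5: Q5=0; energy lost=18.000
Op 3: GROUND 4: Q4=0; energy lost=5.556
Final charges: Q1=19.00, Q2=8.33, Q3=15.00, Q4=0.00, Q5=0.00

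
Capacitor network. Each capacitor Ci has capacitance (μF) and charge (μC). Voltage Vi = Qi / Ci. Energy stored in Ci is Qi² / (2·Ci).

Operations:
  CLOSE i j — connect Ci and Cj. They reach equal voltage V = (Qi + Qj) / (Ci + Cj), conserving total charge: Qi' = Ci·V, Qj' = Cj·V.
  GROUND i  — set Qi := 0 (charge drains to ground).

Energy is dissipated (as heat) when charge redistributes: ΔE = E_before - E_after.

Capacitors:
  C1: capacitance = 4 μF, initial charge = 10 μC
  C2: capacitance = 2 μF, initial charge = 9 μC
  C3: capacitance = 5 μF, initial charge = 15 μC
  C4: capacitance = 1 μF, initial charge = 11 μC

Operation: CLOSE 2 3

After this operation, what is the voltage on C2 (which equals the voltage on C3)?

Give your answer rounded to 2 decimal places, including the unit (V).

Answer: 3.43 V

Derivation:
Initial: C1(4μF, Q=10μC, V=2.50V), C2(2μF, Q=9μC, V=4.50V), C3(5μF, Q=15μC, V=3.00V), C4(1μF, Q=11μC, V=11.00V)
Op 1: CLOSE 2-3: Q_total=24.00, C_total=7.00, V=3.43; Q2=6.86, Q3=17.14; dissipated=1.607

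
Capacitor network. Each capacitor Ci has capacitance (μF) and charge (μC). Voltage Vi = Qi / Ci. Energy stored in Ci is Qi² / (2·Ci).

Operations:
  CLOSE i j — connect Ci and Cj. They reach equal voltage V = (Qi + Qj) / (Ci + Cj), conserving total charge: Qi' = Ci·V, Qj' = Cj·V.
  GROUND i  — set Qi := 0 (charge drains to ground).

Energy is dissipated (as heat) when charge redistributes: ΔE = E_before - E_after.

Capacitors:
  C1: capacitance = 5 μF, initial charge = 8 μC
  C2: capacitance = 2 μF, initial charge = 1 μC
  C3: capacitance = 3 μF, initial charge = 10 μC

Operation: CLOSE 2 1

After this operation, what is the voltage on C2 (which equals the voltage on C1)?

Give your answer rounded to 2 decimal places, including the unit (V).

Answer: 1.29 V

Derivation:
Initial: C1(5μF, Q=8μC, V=1.60V), C2(2μF, Q=1μC, V=0.50V), C3(3μF, Q=10μC, V=3.33V)
Op 1: CLOSE 2-1: Q_total=9.00, C_total=7.00, V=1.29; Q2=2.57, Q1=6.43; dissipated=0.864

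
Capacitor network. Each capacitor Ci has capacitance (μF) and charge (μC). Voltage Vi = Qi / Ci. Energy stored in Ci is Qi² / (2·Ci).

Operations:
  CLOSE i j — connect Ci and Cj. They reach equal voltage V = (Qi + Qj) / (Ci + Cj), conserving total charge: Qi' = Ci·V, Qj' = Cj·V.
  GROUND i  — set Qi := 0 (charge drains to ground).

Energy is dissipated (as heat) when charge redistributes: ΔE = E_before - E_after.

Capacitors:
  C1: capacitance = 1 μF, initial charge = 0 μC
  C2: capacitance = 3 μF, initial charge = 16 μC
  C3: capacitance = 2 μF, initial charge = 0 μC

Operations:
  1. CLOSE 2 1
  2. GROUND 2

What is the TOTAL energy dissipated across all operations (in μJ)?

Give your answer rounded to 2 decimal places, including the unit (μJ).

Initial: C1(1μF, Q=0μC, V=0.00V), C2(3μF, Q=16μC, V=5.33V), C3(2μF, Q=0μC, V=0.00V)
Op 1: CLOSE 2-1: Q_total=16.00, C_total=4.00, V=4.00; Q2=12.00, Q1=4.00; dissipated=10.667
Op 2: GROUND 2: Q2=0; energy lost=24.000
Total dissipated: 34.667 μJ

Answer: 34.67 μJ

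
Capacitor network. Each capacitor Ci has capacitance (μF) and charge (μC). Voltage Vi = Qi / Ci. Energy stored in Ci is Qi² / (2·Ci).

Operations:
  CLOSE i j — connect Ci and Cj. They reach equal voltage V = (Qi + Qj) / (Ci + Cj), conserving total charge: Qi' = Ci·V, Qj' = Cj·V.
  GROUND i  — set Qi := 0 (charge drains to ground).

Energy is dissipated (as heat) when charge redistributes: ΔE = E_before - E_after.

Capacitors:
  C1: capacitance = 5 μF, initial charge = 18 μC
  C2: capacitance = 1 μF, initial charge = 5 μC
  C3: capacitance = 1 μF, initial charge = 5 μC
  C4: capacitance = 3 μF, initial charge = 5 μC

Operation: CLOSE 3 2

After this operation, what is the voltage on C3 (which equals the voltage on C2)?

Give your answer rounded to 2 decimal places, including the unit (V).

Initial: C1(5μF, Q=18μC, V=3.60V), C2(1μF, Q=5μC, V=5.00V), C3(1μF, Q=5μC, V=5.00V), C4(3μF, Q=5μC, V=1.67V)
Op 1: CLOSE 3-2: Q_total=10.00, C_total=2.00, V=5.00; Q3=5.00, Q2=5.00; dissipated=0.000

Answer: 5.00 V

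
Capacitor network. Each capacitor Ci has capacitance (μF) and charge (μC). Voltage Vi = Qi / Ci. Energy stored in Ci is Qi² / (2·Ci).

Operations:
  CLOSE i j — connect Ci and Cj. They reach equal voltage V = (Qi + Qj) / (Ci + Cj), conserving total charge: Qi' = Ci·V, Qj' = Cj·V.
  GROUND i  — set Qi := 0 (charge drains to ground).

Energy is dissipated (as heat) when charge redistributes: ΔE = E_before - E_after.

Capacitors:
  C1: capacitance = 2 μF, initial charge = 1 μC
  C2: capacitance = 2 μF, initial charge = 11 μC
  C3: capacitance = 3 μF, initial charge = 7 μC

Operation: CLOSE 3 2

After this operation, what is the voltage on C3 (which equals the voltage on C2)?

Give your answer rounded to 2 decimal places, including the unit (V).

Answer: 3.60 V

Derivation:
Initial: C1(2μF, Q=1μC, V=0.50V), C2(2μF, Q=11μC, V=5.50V), C3(3μF, Q=7μC, V=2.33V)
Op 1: CLOSE 3-2: Q_total=18.00, C_total=5.00, V=3.60; Q3=10.80, Q2=7.20; dissipated=6.017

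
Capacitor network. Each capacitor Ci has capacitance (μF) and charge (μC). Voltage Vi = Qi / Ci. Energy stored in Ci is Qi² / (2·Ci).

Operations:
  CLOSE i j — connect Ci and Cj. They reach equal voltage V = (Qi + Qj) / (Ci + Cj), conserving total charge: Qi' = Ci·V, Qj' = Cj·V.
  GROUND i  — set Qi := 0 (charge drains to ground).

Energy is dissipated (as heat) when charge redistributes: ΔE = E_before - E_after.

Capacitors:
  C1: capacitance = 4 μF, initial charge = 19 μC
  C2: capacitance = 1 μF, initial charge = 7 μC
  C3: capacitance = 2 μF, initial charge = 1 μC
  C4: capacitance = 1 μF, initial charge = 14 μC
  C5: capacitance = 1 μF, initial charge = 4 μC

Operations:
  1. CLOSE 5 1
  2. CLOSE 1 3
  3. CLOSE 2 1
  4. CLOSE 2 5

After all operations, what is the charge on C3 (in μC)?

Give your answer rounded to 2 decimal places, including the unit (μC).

Answer: 6.47 μC

Derivation:
Initial: C1(4μF, Q=19μC, V=4.75V), C2(1μF, Q=7μC, V=7.00V), C3(2μF, Q=1μC, V=0.50V), C4(1μF, Q=14μC, V=14.00V), C5(1μF, Q=4μC, V=4.00V)
Op 1: CLOSE 5-1: Q_total=23.00, C_total=5.00, V=4.60; Q5=4.60, Q1=18.40; dissipated=0.225
Op 2: CLOSE 1-3: Q_total=19.40, C_total=6.00, V=3.23; Q1=12.93, Q3=6.47; dissipated=11.207
Op 3: CLOSE 2-1: Q_total=19.93, C_total=5.00, V=3.99; Q2=3.99, Q1=15.95; dissipated=5.675
Op 4: CLOSE 2-5: Q_total=8.59, C_total=2.00, V=4.29; Q2=4.29, Q5=4.29; dissipated=0.094
Final charges: Q1=15.95, Q2=4.29, Q3=6.47, Q4=14.00, Q5=4.29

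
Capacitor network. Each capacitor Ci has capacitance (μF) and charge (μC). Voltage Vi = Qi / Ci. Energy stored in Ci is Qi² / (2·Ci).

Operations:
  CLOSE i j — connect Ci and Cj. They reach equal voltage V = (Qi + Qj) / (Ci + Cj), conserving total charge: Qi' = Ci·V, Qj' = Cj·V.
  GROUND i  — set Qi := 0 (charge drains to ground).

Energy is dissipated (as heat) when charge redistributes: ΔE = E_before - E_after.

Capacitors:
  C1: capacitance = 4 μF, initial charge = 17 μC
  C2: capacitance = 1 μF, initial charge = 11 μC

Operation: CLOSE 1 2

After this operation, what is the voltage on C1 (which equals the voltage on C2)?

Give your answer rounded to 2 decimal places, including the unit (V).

Answer: 5.60 V

Derivation:
Initial: C1(4μF, Q=17μC, V=4.25V), C2(1μF, Q=11μC, V=11.00V)
Op 1: CLOSE 1-2: Q_total=28.00, C_total=5.00, V=5.60; Q1=22.40, Q2=5.60; dissipated=18.225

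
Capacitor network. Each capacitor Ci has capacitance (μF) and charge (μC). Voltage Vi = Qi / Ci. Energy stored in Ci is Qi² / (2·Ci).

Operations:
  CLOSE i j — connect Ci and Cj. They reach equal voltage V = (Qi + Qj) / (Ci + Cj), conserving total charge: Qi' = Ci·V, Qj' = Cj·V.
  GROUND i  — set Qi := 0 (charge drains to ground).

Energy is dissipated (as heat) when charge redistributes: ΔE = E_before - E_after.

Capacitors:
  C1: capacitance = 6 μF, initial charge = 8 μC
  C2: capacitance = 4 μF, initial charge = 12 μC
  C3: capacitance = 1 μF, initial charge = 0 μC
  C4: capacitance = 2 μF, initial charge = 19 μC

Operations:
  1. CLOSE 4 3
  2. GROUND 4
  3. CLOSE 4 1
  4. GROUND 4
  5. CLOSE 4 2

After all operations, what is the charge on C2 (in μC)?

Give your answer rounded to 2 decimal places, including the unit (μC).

Initial: C1(6μF, Q=8μC, V=1.33V), C2(4μF, Q=12μC, V=3.00V), C3(1μF, Q=0μC, V=0.00V), C4(2μF, Q=19μC, V=9.50V)
Op 1: CLOSE 4-3: Q_total=19.00, C_total=3.00, V=6.33; Q4=12.67, Q3=6.33; dissipated=30.083
Op 2: GROUND 4: Q4=0; energy lost=40.111
Op 3: CLOSE 4-1: Q_total=8.00, C_total=8.00, V=1.00; Q4=2.00, Q1=6.00; dissipated=1.333
Op 4: GROUND 4: Q4=0; energy lost=1.000
Op 5: CLOSE 4-2: Q_total=12.00, C_total=6.00, V=2.00; Q4=4.00, Q2=8.00; dissipated=6.000
Final charges: Q1=6.00, Q2=8.00, Q3=6.33, Q4=4.00

Answer: 8.00 μC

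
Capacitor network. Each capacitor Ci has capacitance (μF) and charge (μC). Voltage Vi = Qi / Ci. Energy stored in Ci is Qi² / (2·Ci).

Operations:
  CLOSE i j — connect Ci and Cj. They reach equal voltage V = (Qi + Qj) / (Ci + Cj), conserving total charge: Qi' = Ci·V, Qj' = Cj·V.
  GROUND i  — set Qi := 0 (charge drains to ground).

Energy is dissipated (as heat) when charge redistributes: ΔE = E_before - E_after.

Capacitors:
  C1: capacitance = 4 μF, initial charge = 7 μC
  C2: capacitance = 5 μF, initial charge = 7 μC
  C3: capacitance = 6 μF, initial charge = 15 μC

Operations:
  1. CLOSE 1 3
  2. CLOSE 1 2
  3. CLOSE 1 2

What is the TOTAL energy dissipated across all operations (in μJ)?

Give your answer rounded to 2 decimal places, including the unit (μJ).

Initial: C1(4μF, Q=7μC, V=1.75V), C2(5μF, Q=7μC, V=1.40V), C3(6μF, Q=15μC, V=2.50V)
Op 1: CLOSE 1-3: Q_total=22.00, C_total=10.00, V=2.20; Q1=8.80, Q3=13.20; dissipated=0.675
Op 2: CLOSE 1-2: Q_total=15.80, C_total=9.00, V=1.76; Q1=7.02, Q2=8.78; dissipated=0.711
Op 3: CLOSE 1-2: Q_total=15.80, C_total=9.00, V=1.76; Q1=7.02, Q2=8.78; dissipated=0.000
Total dissipated: 1.386 μJ

Answer: 1.39 μJ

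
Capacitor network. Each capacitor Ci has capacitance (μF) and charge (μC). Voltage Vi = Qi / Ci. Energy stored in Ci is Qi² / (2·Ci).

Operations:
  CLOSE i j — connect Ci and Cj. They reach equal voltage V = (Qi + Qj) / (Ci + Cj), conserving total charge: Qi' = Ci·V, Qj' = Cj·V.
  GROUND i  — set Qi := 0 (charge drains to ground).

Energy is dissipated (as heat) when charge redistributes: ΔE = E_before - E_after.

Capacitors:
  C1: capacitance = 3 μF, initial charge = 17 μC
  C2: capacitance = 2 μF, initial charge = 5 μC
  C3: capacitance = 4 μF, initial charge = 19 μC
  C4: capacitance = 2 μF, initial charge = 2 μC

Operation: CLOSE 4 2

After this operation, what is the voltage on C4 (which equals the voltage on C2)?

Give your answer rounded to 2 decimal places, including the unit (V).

Answer: 1.75 V

Derivation:
Initial: C1(3μF, Q=17μC, V=5.67V), C2(2μF, Q=5μC, V=2.50V), C3(4μF, Q=19μC, V=4.75V), C4(2μF, Q=2μC, V=1.00V)
Op 1: CLOSE 4-2: Q_total=7.00, C_total=4.00, V=1.75; Q4=3.50, Q2=3.50; dissipated=1.125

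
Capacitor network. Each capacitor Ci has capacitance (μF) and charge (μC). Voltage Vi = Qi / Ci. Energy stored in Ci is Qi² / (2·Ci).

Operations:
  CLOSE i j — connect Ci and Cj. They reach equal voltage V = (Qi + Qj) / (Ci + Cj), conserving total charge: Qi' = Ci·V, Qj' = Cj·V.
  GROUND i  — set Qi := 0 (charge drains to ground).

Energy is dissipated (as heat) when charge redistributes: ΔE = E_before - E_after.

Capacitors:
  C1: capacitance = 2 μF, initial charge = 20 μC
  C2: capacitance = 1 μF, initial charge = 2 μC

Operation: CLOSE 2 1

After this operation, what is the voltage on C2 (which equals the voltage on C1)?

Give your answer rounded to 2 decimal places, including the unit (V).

Answer: 7.33 V

Derivation:
Initial: C1(2μF, Q=20μC, V=10.00V), C2(1μF, Q=2μC, V=2.00V)
Op 1: CLOSE 2-1: Q_total=22.00, C_total=3.00, V=7.33; Q2=7.33, Q1=14.67; dissipated=21.333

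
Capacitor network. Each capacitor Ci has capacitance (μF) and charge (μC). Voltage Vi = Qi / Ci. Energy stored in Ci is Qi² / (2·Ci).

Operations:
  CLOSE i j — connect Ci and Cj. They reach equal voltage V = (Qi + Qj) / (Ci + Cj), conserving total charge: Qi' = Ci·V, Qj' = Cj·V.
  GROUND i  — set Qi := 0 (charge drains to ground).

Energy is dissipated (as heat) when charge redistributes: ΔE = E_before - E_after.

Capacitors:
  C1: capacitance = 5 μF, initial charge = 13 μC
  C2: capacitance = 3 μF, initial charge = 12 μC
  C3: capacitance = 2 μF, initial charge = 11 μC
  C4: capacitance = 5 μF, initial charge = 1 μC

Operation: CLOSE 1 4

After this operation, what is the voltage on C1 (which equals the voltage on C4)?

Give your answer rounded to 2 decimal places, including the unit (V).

Answer: 1.40 V

Derivation:
Initial: C1(5μF, Q=13μC, V=2.60V), C2(3μF, Q=12μC, V=4.00V), C3(2μF, Q=11μC, V=5.50V), C4(5μF, Q=1μC, V=0.20V)
Op 1: CLOSE 1-4: Q_total=14.00, C_total=10.00, V=1.40; Q1=7.00, Q4=7.00; dissipated=7.200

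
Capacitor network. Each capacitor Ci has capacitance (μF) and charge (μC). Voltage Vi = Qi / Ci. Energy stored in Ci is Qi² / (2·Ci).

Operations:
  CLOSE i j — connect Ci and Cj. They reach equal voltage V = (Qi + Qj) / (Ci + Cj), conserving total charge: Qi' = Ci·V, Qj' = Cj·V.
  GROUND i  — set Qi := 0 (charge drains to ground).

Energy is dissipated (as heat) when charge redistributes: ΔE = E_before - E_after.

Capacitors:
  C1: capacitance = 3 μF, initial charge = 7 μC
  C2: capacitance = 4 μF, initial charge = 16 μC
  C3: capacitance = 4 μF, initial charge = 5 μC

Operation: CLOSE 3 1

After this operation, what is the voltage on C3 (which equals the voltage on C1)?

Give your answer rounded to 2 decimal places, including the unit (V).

Initial: C1(3μF, Q=7μC, V=2.33V), C2(4μF, Q=16μC, V=4.00V), C3(4μF, Q=5μC, V=1.25V)
Op 1: CLOSE 3-1: Q_total=12.00, C_total=7.00, V=1.71; Q3=6.86, Q1=5.14; dissipated=1.006

Answer: 1.71 V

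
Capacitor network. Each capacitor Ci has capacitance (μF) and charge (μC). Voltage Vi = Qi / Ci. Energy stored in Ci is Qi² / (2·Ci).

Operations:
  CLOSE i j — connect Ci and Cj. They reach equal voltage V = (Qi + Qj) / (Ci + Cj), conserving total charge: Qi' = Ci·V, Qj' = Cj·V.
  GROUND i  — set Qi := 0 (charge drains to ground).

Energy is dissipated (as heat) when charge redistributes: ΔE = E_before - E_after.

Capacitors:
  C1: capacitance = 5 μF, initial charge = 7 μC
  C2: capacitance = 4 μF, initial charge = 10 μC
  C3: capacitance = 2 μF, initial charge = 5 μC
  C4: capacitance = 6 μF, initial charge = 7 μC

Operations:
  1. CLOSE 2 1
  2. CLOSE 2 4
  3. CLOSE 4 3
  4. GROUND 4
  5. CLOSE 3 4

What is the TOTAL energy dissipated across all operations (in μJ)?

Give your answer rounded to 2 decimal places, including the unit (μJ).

Initial: C1(5μF, Q=7μC, V=1.40V), C2(4μF, Q=10μC, V=2.50V), C3(2μF, Q=5μC, V=2.50V), C4(6μF, Q=7μC, V=1.17V)
Op 1: CLOSE 2-1: Q_total=17.00, C_total=9.00, V=1.89; Q2=7.56, Q1=9.44; dissipated=1.344
Op 2: CLOSE 2-4: Q_total=14.56, C_total=10.00, V=1.46; Q2=5.82, Q4=8.73; dissipated=0.626
Op 3: CLOSE 4-3: Q_total=13.73, C_total=8.00, V=1.72; Q4=10.30, Q3=3.43; dissipated=0.818
Op 4: GROUND 4: Q4=0; energy lost=8.841
Op 5: CLOSE 3-4: Q_total=3.43, C_total=8.00, V=0.43; Q3=0.86, Q4=2.58; dissipated=2.210
Total dissipated: 13.840 μJ

Answer: 13.84 μJ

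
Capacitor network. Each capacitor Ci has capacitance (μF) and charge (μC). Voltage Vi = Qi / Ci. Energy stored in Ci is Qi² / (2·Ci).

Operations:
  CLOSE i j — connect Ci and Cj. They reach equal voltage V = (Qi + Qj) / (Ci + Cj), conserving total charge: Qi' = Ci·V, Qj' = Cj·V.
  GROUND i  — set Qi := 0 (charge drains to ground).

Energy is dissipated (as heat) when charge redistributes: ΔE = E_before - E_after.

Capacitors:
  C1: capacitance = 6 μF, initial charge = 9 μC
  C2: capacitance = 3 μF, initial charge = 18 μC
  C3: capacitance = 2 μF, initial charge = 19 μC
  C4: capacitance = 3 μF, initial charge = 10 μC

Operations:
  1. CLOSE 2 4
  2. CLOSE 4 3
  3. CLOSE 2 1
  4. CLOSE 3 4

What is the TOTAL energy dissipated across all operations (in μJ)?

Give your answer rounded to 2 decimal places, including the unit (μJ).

Answer: 29.38 μJ

Derivation:
Initial: C1(6μF, Q=9μC, V=1.50V), C2(3μF, Q=18μC, V=6.00V), C3(2μF, Q=19μC, V=9.50V), C4(3μF, Q=10μC, V=3.33V)
Op 1: CLOSE 2-4: Q_total=28.00, C_total=6.00, V=4.67; Q2=14.00, Q4=14.00; dissipated=5.333
Op 2: CLOSE 4-3: Q_total=33.00, C_total=5.00, V=6.60; Q4=19.80, Q3=13.20; dissipated=14.017
Op 3: CLOSE 2-1: Q_total=23.00, C_total=9.00, V=2.56; Q2=7.67, Q1=15.33; dissipated=10.028
Op 4: CLOSE 3-4: Q_total=33.00, C_total=5.00, V=6.60; Q3=13.20, Q4=19.80; dissipated=0.000
Total dissipated: 29.378 μJ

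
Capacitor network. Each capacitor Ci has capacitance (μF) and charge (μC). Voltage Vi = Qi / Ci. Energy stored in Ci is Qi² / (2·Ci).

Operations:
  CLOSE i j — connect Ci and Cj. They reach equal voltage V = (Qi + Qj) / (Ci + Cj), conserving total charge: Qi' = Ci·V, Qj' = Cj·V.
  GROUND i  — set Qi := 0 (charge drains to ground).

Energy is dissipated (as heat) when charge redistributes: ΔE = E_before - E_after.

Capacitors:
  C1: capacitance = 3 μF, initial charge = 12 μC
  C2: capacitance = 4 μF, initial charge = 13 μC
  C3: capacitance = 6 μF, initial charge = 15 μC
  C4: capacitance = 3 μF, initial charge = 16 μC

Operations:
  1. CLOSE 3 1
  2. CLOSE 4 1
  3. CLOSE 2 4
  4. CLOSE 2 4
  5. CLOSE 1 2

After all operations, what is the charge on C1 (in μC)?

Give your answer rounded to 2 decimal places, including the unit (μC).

Answer: 11.60 μC

Derivation:
Initial: C1(3μF, Q=12μC, V=4.00V), C2(4μF, Q=13μC, V=3.25V), C3(6μF, Q=15μC, V=2.50V), C4(3μF, Q=16μC, V=5.33V)
Op 1: CLOSE 3-1: Q_total=27.00, C_total=9.00, V=3.00; Q3=18.00, Q1=9.00; dissipated=2.250
Op 2: CLOSE 4-1: Q_total=25.00, C_total=6.00, V=4.17; Q4=12.50, Q1=12.50; dissipated=4.083
Op 3: CLOSE 2-4: Q_total=25.50, C_total=7.00, V=3.64; Q2=14.57, Q4=10.93; dissipated=0.720
Op 4: CLOSE 2-4: Q_total=25.50, C_total=7.00, V=3.64; Q2=14.57, Q4=10.93; dissipated=0.000
Op 5: CLOSE 1-2: Q_total=27.07, C_total=7.00, V=3.87; Q1=11.60, Q2=15.47; dissipated=0.235
Final charges: Q1=11.60, Q2=15.47, Q3=18.00, Q4=10.93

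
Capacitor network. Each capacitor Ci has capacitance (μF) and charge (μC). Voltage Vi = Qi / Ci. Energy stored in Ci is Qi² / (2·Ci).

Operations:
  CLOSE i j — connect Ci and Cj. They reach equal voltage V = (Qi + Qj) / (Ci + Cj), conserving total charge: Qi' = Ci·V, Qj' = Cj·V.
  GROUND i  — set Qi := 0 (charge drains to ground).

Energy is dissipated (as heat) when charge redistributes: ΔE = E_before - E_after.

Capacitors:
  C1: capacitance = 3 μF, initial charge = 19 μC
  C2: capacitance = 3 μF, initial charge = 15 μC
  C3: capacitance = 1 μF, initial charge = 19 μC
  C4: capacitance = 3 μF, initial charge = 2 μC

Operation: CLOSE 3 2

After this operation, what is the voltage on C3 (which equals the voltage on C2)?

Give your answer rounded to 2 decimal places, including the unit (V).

Answer: 8.50 V

Derivation:
Initial: C1(3μF, Q=19μC, V=6.33V), C2(3μF, Q=15μC, V=5.00V), C3(1μF, Q=19μC, V=19.00V), C4(3μF, Q=2μC, V=0.67V)
Op 1: CLOSE 3-2: Q_total=34.00, C_total=4.00, V=8.50; Q3=8.50, Q2=25.50; dissipated=73.500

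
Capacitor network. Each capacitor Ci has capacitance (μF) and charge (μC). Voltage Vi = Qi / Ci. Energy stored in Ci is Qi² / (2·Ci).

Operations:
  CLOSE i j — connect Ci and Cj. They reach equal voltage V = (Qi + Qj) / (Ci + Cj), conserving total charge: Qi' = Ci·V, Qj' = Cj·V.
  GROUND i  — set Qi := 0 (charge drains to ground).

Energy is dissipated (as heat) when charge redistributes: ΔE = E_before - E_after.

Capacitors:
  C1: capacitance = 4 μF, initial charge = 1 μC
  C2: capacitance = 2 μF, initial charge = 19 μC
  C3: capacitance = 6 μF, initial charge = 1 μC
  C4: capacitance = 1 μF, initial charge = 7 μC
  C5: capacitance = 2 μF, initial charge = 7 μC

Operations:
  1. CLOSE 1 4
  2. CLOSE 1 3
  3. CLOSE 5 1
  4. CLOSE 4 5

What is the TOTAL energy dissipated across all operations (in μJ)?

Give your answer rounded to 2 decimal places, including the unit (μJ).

Initial: C1(4μF, Q=1μC, V=0.25V), C2(2μF, Q=19μC, V=9.50V), C3(6μF, Q=1μC, V=0.17V), C4(1μF, Q=7μC, V=7.00V), C5(2μF, Q=7μC, V=3.50V)
Op 1: CLOSE 1-4: Q_total=8.00, C_total=5.00, V=1.60; Q1=6.40, Q4=1.60; dissipated=18.225
Op 2: CLOSE 1-3: Q_total=7.40, C_total=10.00, V=0.74; Q1=2.96, Q3=4.44; dissipated=2.465
Op 3: CLOSE 5-1: Q_total=9.96, C_total=6.00, V=1.66; Q5=3.32, Q1=6.64; dissipated=5.078
Op 4: CLOSE 4-5: Q_total=4.92, C_total=3.00, V=1.64; Q4=1.64, Q5=3.28; dissipated=0.001
Total dissipated: 25.770 μJ

Answer: 25.77 μJ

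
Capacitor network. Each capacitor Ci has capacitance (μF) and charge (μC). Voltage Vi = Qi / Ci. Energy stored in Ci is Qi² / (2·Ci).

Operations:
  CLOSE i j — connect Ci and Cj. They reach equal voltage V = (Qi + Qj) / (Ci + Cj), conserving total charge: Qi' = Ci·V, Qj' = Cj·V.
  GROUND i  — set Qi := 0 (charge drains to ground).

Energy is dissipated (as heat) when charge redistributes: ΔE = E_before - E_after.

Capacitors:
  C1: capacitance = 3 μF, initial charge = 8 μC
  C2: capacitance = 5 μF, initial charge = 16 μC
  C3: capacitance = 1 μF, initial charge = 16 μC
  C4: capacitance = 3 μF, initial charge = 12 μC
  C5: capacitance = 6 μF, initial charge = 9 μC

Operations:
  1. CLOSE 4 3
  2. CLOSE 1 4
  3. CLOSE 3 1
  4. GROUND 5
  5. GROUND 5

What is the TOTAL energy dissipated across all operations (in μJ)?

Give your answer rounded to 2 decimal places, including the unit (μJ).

Answer: 76.59 μJ

Derivation:
Initial: C1(3μF, Q=8μC, V=2.67V), C2(5μF, Q=16μC, V=3.20V), C3(1μF, Q=16μC, V=16.00V), C4(3μF, Q=12μC, V=4.00V), C5(6μF, Q=9μC, V=1.50V)
Op 1: CLOSE 4-3: Q_total=28.00, C_total=4.00, V=7.00; Q4=21.00, Q3=7.00; dissipated=54.000
Op 2: CLOSE 1-4: Q_total=29.00, C_total=6.00, V=4.83; Q1=14.50, Q4=14.50; dissipated=14.083
Op 3: CLOSE 3-1: Q_total=21.50, C_total=4.00, V=5.38; Q3=5.38, Q1=16.12; dissipated=1.760
Op 4: GROUND 5: Q5=0; energy lost=6.750
Op 5: GROUND 5: Q5=0; energy lost=0.000
Total dissipated: 76.594 μJ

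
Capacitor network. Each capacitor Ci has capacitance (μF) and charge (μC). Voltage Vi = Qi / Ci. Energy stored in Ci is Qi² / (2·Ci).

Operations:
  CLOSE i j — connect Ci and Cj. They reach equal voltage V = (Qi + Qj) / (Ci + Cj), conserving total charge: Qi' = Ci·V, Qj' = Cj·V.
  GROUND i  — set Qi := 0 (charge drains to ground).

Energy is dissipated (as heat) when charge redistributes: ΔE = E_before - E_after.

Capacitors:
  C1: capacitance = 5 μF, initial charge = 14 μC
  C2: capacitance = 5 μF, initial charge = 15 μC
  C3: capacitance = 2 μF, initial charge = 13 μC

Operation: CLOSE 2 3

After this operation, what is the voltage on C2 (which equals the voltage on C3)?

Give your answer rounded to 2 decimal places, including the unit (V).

Initial: C1(5μF, Q=14μC, V=2.80V), C2(5μF, Q=15μC, V=3.00V), C3(2μF, Q=13μC, V=6.50V)
Op 1: CLOSE 2-3: Q_total=28.00, C_total=7.00, V=4.00; Q2=20.00, Q3=8.00; dissipated=8.750

Answer: 4.00 V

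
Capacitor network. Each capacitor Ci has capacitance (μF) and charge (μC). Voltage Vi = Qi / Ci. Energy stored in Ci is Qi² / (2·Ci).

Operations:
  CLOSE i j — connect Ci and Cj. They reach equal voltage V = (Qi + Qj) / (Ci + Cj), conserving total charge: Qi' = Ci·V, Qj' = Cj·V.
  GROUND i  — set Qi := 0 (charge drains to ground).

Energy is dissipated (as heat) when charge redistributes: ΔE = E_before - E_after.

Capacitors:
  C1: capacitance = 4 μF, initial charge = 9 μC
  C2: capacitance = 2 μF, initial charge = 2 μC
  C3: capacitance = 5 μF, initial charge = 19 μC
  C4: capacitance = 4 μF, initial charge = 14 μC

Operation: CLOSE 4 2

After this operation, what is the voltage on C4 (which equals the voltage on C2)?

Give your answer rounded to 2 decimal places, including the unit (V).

Initial: C1(4μF, Q=9μC, V=2.25V), C2(2μF, Q=2μC, V=1.00V), C3(5μF, Q=19μC, V=3.80V), C4(4μF, Q=14μC, V=3.50V)
Op 1: CLOSE 4-2: Q_total=16.00, C_total=6.00, V=2.67; Q4=10.67, Q2=5.33; dissipated=4.167

Answer: 2.67 V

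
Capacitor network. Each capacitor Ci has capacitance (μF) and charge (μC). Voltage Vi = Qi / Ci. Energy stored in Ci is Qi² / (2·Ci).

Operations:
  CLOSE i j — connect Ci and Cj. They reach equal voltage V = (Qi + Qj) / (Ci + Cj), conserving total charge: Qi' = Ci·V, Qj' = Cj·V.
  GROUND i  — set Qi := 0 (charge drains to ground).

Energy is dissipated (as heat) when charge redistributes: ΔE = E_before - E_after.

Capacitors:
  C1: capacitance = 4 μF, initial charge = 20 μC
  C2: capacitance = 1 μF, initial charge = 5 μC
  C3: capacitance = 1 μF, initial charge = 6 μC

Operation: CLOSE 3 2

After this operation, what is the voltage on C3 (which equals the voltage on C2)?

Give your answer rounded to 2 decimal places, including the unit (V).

Answer: 5.50 V

Derivation:
Initial: C1(4μF, Q=20μC, V=5.00V), C2(1μF, Q=5μC, V=5.00V), C3(1μF, Q=6μC, V=6.00V)
Op 1: CLOSE 3-2: Q_total=11.00, C_total=2.00, V=5.50; Q3=5.50, Q2=5.50; dissipated=0.250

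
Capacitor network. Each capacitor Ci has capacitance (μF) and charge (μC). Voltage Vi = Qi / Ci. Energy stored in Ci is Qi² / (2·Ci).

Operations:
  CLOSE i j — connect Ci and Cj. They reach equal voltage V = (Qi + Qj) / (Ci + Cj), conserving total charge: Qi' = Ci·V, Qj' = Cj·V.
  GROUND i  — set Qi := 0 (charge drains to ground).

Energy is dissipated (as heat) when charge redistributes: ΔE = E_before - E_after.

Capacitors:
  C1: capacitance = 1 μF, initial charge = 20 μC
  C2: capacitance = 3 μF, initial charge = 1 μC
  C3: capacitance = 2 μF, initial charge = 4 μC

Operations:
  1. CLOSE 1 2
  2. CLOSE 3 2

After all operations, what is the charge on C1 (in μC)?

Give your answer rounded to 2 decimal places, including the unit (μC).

Initial: C1(1μF, Q=20μC, V=20.00V), C2(3μF, Q=1μC, V=0.33V), C3(2μF, Q=4μC, V=2.00V)
Op 1: CLOSE 1-2: Q_total=21.00, C_total=4.00, V=5.25; Q1=5.25, Q2=15.75; dissipated=145.042
Op 2: CLOSE 3-2: Q_total=19.75, C_total=5.00, V=3.95; Q3=7.90, Q2=11.85; dissipated=6.338
Final charges: Q1=5.25, Q2=11.85, Q3=7.90

Answer: 5.25 μC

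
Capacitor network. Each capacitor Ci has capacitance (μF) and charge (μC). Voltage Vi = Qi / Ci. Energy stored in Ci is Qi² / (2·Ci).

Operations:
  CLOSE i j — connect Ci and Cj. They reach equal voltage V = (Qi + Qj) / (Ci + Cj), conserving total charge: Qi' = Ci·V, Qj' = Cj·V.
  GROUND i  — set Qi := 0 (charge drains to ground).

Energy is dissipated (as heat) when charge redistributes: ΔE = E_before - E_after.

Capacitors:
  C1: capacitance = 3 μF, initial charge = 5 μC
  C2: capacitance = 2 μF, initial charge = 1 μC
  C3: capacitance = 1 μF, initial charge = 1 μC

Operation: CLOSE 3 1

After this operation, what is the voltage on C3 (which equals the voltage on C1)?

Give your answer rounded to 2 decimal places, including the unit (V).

Initial: C1(3μF, Q=5μC, V=1.67V), C2(2μF, Q=1μC, V=0.50V), C3(1μF, Q=1μC, V=1.00V)
Op 1: CLOSE 3-1: Q_total=6.00, C_total=4.00, V=1.50; Q3=1.50, Q1=4.50; dissipated=0.167

Answer: 1.50 V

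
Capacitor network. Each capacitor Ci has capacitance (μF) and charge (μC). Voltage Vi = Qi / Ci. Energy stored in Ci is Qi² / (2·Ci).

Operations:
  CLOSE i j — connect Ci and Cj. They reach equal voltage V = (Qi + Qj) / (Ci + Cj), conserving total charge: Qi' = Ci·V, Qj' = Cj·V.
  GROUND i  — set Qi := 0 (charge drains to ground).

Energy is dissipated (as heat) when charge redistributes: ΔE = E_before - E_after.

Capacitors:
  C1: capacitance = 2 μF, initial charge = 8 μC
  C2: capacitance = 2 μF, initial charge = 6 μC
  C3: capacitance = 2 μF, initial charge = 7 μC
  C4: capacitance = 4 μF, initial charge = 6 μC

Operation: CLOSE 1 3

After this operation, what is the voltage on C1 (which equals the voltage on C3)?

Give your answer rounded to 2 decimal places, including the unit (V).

Initial: C1(2μF, Q=8μC, V=4.00V), C2(2μF, Q=6μC, V=3.00V), C3(2μF, Q=7μC, V=3.50V), C4(4μF, Q=6μC, V=1.50V)
Op 1: CLOSE 1-3: Q_total=15.00, C_total=4.00, V=3.75; Q1=7.50, Q3=7.50; dissipated=0.125

Answer: 3.75 V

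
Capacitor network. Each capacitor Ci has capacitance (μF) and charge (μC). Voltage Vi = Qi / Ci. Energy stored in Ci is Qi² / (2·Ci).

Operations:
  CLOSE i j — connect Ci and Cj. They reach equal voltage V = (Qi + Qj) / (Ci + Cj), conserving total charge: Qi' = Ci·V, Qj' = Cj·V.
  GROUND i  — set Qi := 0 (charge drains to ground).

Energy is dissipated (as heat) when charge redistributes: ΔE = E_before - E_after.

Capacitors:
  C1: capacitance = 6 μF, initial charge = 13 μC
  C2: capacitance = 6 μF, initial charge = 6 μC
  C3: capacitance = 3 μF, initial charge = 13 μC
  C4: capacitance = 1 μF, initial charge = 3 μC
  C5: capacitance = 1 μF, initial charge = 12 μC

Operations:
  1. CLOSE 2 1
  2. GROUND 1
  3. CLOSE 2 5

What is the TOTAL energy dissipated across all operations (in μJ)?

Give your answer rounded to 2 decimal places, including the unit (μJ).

Initial: C1(6μF, Q=13μC, V=2.17V), C2(6μF, Q=6μC, V=1.00V), C3(3μF, Q=13μC, V=4.33V), C4(1μF, Q=3μC, V=3.00V), C5(1μF, Q=12μC, V=12.00V)
Op 1: CLOSE 2-1: Q_total=19.00, C_total=12.00, V=1.58; Q2=9.50, Q1=9.50; dissipated=2.042
Op 2: GROUND 1: Q1=0; energy lost=7.521
Op 3: CLOSE 2-5: Q_total=21.50, C_total=7.00, V=3.07; Q2=18.43, Q5=3.07; dissipated=46.503
Total dissipated: 56.065 μJ

Answer: 56.07 μJ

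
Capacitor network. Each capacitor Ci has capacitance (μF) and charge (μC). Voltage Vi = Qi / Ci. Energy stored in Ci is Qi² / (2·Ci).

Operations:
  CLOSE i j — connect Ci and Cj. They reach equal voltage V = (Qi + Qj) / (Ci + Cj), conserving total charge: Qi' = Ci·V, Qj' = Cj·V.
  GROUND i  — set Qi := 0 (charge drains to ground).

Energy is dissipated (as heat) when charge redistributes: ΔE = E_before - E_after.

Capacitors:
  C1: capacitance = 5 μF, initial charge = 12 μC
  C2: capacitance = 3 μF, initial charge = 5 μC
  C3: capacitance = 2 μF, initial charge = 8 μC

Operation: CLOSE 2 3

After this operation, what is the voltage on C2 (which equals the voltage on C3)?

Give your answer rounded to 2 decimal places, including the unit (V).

Answer: 2.60 V

Derivation:
Initial: C1(5μF, Q=12μC, V=2.40V), C2(3μF, Q=5μC, V=1.67V), C3(2μF, Q=8μC, V=4.00V)
Op 1: CLOSE 2-3: Q_total=13.00, C_total=5.00, V=2.60; Q2=7.80, Q3=5.20; dissipated=3.267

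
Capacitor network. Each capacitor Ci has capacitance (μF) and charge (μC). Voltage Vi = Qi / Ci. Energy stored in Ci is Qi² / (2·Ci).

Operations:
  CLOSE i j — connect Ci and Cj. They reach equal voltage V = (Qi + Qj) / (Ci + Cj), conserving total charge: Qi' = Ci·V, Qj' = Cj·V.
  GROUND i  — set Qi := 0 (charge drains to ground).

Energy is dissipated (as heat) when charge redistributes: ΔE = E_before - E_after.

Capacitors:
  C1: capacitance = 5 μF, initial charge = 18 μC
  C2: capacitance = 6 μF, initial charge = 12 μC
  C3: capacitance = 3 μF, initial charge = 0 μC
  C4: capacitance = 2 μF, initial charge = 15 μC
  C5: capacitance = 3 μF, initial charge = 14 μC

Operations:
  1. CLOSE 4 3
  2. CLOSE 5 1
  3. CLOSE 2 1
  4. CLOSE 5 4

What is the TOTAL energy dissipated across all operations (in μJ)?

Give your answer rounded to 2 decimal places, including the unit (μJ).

Answer: 40.87 μJ

Derivation:
Initial: C1(5μF, Q=18μC, V=3.60V), C2(6μF, Q=12μC, V=2.00V), C3(3μF, Q=0μC, V=0.00V), C4(2μF, Q=15μC, V=7.50V), C5(3μF, Q=14μC, V=4.67V)
Op 1: CLOSE 4-3: Q_total=15.00, C_total=5.00, V=3.00; Q4=6.00, Q3=9.00; dissipated=33.750
Op 2: CLOSE 5-1: Q_total=32.00, C_total=8.00, V=4.00; Q5=12.00, Q1=20.00; dissipated=1.067
Op 3: CLOSE 2-1: Q_total=32.00, C_total=11.00, V=2.91; Q2=17.45, Q1=14.55; dissipated=5.455
Op 4: CLOSE 5-4: Q_total=18.00, C_total=5.00, V=3.60; Q5=10.80, Q4=7.20; dissipated=0.600
Total dissipated: 40.871 μJ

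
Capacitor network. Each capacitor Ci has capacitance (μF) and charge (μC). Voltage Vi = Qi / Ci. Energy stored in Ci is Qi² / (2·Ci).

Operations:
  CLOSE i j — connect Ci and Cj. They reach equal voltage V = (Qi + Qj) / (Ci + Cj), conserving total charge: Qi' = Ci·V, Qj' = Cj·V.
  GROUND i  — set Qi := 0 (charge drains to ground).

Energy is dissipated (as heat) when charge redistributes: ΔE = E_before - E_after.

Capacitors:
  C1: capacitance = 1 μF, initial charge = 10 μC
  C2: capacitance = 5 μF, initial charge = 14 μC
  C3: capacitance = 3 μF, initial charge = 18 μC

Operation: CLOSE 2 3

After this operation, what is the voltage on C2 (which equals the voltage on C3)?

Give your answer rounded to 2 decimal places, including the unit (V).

Answer: 4.00 V

Derivation:
Initial: C1(1μF, Q=10μC, V=10.00V), C2(5μF, Q=14μC, V=2.80V), C3(3μF, Q=18μC, V=6.00V)
Op 1: CLOSE 2-3: Q_total=32.00, C_total=8.00, V=4.00; Q2=20.00, Q3=12.00; dissipated=9.600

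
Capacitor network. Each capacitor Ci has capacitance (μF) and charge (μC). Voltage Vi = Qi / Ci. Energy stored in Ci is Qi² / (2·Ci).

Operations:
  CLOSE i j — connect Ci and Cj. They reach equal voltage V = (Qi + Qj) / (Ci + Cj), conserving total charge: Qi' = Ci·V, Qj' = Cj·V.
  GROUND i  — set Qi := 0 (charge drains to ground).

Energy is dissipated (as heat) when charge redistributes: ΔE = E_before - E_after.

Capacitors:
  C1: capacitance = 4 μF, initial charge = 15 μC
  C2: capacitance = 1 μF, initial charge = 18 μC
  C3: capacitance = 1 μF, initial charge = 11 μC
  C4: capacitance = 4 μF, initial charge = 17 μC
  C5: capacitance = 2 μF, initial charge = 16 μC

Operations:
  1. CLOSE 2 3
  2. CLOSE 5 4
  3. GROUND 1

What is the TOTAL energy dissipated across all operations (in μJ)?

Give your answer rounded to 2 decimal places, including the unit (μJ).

Answer: 49.75 μJ

Derivation:
Initial: C1(4μF, Q=15μC, V=3.75V), C2(1μF, Q=18μC, V=18.00V), C3(1μF, Q=11μC, V=11.00V), C4(4μF, Q=17μC, V=4.25V), C5(2μF, Q=16μC, V=8.00V)
Op 1: CLOSE 2-3: Q_total=29.00, C_total=2.00, V=14.50; Q2=14.50, Q3=14.50; dissipated=12.250
Op 2: CLOSE 5-4: Q_total=33.00, C_total=6.00, V=5.50; Q5=11.00, Q4=22.00; dissipated=9.375
Op 3: GROUND 1: Q1=0; energy lost=28.125
Total dissipated: 49.750 μJ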